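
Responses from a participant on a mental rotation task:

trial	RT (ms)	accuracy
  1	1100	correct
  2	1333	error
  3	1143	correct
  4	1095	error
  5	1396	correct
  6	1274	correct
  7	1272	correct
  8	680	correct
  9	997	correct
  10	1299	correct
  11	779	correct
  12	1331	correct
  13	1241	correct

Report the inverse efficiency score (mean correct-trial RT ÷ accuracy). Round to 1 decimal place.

Correct trials (n=11): 1100, 1143, 1396, 1274, 1272, 680, 997, 1299, 779, 1331, 1241
Mean correct RT = 12512/11 = 1137.4545 ms
Proportion correct = 11/13
IES = 1137.4545 / (11/13) = 1344.264 ms

1344.3 ms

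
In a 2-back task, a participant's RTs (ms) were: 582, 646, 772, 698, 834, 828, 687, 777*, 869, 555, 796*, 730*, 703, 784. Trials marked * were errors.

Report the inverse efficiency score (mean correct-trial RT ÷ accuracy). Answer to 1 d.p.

Correct trials (n=11): 582, 646, 772, 698, 834, 828, 687, 869, 555, 703, 784
Mean correct RT = 7958/11 = 723.4545 ms
Proportion correct = 11/14
IES = 723.4545 / (11/14) = 920.760 ms

920.8 ms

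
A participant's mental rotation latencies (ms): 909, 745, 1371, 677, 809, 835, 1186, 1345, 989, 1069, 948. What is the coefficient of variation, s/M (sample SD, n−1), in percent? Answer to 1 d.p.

n = 11, Σ = 10883, M = 989.3636
Σ(x−M)² = 538944.545; s = √(538944.545/10) = 232.1518
CV = 232.1518 / 989.3636 = 0.23465 = 23.465%

23.5%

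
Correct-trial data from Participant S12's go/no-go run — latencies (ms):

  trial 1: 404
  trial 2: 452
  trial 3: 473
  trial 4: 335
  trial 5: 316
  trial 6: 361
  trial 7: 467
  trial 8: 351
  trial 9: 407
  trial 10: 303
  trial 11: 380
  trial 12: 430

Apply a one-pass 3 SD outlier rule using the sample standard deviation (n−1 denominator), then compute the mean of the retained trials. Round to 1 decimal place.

n = 12, ΣRT = 4679, M = 389.917
Σ(x−M)² = 37278.92; s = √(37278.92/11) = 58.215
Cutoffs: 389.917 ± 3·58.215 → [215.3, 564.6]
No RTs fall outside the cutoffs; all 12 retained. Mean = 4679/12 = 389.917

389.9 ms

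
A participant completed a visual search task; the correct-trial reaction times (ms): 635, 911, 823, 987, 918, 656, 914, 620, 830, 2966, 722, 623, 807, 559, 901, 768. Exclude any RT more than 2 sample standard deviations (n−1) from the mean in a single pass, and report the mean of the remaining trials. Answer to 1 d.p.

778.3 ms

n = 16, ΣRT = 14640, M = 915.000
Σ(x−M)² = 4742724.00; s = √(4742724.00/15) = 562.300
Cutoffs: 915.000 ± 2·562.300 → [-209.6, 2039.6]
Outside: 2966 → excluded.
Retained (n=15): Σ = 11674, mean = 11674/15 = 778.267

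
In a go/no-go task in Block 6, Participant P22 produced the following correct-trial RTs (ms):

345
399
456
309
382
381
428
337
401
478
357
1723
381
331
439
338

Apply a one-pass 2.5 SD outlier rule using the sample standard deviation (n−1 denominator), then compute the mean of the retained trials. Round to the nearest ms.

n = 16, ΣRT = 7485, M = 467.812
Σ(x−M)² = 1715054.44; s = √(1715054.44/15) = 338.137
Cutoffs: 467.812 ± 2.5·338.137 → [-377.5, 1313.2]
Outside: 1723 → excluded.
Retained (n=15): Σ = 5762, mean = 5762/15 = 384.133

384 ms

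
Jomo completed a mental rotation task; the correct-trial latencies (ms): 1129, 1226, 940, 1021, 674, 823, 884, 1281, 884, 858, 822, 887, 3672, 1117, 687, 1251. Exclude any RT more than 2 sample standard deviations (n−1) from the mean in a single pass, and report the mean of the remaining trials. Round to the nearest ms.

n = 16, ΣRT = 18156, M = 1134.750
Σ(x−M)² = 7403575.00; s = √(7403575.00/15) = 702.547
Cutoffs: 1134.750 ± 2·702.547 → [-270.3, 2539.8]
Outside: 3672 → excluded.
Retained (n=15): Σ = 14484, mean = 14484/15 = 965.600

966 ms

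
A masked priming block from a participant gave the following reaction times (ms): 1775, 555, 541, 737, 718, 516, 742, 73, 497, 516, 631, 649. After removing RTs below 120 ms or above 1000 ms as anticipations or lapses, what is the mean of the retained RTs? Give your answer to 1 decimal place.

Excluded: 73, 1775
Retained (n=10): Σ = 6102
Mean = 6102/10 = 610.2000

610.2 ms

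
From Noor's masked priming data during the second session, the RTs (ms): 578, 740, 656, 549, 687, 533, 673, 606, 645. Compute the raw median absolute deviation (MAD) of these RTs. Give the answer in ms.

42 ms

Sorted: 533, 549, 578, 606, 645, 656, 673, 687, 740 → median = 645
|x − 645|: 67, 95, 11, 96, 42, 112, 28, 39, 0
Sorted deviations: 0, 11, 28, 39, 42, 67, 95, 96, 112 → MAD = 42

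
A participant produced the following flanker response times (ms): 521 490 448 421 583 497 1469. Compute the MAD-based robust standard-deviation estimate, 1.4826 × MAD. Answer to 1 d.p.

Sorted: 421, 448, 490, 497, 521, 583, 1469 → median = 497
|x − 497| sorted: 0, 7, 24, 49, 76, 86, 972 → MAD = 49
Robust SD ≈ 1.4826 × 49 = 72.647

72.6 ms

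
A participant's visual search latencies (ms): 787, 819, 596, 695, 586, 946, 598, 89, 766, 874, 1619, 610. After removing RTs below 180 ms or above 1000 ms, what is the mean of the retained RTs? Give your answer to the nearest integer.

Excluded: 89, 1619
Retained (n=10): Σ = 7277
Mean = 7277/10 = 727.7000

728 ms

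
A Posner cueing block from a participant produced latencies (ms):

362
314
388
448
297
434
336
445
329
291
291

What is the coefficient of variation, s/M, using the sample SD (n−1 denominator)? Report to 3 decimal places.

n = 11, Σ = 3935, M = 357.7273
Σ(x−M)² = 38320.182; s = √(38320.182/10) = 61.9033
CV = 61.9033 / 357.7273 = 0.17305

0.173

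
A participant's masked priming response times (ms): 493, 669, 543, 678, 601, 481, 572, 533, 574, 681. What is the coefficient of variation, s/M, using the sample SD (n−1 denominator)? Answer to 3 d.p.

n = 10, Σ = 5825, M = 582.5000
Σ(x−M)² = 49152.500; s = √(49152.500/9) = 73.9012
CV = 73.9012 / 582.5000 = 0.12687

0.127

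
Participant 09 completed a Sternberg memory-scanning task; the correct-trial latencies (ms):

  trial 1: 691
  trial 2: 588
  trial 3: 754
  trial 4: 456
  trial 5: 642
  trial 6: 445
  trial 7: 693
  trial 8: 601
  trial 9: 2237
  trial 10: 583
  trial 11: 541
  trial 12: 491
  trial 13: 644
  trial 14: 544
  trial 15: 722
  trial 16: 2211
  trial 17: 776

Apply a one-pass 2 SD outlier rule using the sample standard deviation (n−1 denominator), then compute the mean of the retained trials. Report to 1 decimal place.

611.4 ms

n = 17, ΣRT = 13619, M = 801.118
Σ(x−M)² = 4741367.76; s = √(4741367.76/16) = 544.367
Cutoffs: 801.118 ± 2·544.367 → [-287.6, 1889.9]
Outside: 2211, 2237 → excluded.
Retained (n=15): Σ = 9171, mean = 9171/15 = 611.400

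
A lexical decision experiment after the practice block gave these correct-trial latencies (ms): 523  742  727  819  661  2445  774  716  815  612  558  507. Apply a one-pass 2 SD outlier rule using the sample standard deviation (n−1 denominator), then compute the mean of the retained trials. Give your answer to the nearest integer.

n = 12, ΣRT = 9899, M = 824.917
Σ(x−M)² = 2991392.92; s = √(2991392.92/11) = 521.483
Cutoffs: 824.917 ± 2·521.483 → [-218.0, 1867.9]
Outside: 2445 → excluded.
Retained (n=11): Σ = 7454, mean = 7454/11 = 677.636

678 ms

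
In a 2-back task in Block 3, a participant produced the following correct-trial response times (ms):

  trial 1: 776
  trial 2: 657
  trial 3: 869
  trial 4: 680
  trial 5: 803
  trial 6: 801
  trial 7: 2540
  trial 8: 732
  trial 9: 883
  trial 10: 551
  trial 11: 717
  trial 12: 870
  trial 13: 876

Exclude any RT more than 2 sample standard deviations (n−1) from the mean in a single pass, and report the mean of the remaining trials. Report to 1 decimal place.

767.9 ms

n = 13, ΣRT = 11755, M = 904.231
Σ(x−M)² = 3017642.31; s = √(3017642.31/12) = 501.468
Cutoffs: 904.231 ± 2·501.468 → [-98.7, 1907.2]
Outside: 2540 → excluded.
Retained (n=12): Σ = 9215, mean = 9215/12 = 767.917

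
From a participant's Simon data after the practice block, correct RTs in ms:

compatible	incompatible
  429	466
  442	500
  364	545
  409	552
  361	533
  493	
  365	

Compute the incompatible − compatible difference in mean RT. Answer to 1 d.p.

M(compatible) = 2863/7 = 409.000
M(incompatible) = 2596/5 = 519.200
Difference = 519.200 − 409.000 = 110.200 ms

110.2 ms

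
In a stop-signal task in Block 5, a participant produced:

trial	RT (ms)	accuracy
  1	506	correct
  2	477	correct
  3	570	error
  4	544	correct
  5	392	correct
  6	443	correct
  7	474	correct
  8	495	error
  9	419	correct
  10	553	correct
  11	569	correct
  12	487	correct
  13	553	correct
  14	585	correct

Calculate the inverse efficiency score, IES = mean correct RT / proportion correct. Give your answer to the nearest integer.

584 ms

Correct trials (n=12): 506, 477, 544, 392, 443, 474, 419, 553, 569, 487, 553, 585
Mean correct RT = 6002/12 = 500.1667 ms
Proportion correct = 12/14
IES = 500.1667 / (12/14) = 583.528 ms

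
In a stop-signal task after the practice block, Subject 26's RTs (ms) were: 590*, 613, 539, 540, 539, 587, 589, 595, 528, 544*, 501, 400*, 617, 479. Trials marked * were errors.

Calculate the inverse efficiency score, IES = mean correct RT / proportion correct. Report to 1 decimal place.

708.9 ms

Correct trials (n=11): 613, 539, 540, 539, 587, 589, 595, 528, 501, 617, 479
Mean correct RT = 6127/11 = 557.0000 ms
Proportion correct = 11/14
IES = 557.0000 / (11/14) = 708.909 ms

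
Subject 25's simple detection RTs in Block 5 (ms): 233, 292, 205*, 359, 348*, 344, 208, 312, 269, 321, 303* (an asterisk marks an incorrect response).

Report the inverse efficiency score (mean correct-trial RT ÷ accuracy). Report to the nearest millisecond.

Correct trials (n=8): 233, 292, 359, 344, 208, 312, 269, 321
Mean correct RT = 2338/8 = 292.2500 ms
Proportion correct = 8/11
IES = 292.2500 / (8/11) = 401.844 ms

402 ms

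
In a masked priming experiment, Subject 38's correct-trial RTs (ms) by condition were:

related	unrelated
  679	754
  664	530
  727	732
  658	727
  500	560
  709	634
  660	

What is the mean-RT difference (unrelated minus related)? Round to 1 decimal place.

M(related) = 4597/7 = 656.714
M(unrelated) = 3937/6 = 656.167
Difference = 656.167 − 656.714 = -0.548 ms

-0.5 ms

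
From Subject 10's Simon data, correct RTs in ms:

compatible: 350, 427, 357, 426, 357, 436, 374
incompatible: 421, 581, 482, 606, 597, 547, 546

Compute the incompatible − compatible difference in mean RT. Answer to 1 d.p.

M(compatible) = 2727/7 = 389.571
M(incompatible) = 3780/7 = 540.000
Difference = 540.000 − 389.571 = 150.429 ms

150.4 ms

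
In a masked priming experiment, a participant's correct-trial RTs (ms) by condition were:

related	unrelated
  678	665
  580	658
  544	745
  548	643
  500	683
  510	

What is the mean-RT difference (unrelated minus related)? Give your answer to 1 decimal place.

M(related) = 3360/6 = 560.000
M(unrelated) = 3394/5 = 678.800
Difference = 678.800 − 560.000 = 118.800 ms

118.8 ms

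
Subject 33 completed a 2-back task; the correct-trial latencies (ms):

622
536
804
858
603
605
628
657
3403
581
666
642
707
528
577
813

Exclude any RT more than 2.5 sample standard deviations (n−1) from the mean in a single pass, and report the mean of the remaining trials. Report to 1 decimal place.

655.1 ms

n = 16, ΣRT = 13230, M = 826.875
Σ(x−M)² = 7219091.75; s = √(7219091.75/15) = 693.738
Cutoffs: 826.875 ± 2.5·693.738 → [-907.5, 2561.2]
Outside: 3403 → excluded.
Retained (n=15): Σ = 9827, mean = 9827/15 = 655.133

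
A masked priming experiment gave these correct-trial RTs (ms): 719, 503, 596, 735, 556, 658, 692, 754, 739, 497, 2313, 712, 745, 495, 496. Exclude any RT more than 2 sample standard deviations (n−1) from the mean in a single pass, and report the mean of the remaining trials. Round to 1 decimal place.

635.5 ms

n = 15, ΣRT = 11210, M = 747.333
Σ(x−M)² = 2773393.33; s = √(2773393.33/14) = 445.084
Cutoffs: 747.333 ± 2·445.084 → [-142.8, 1637.5]
Outside: 2313 → excluded.
Retained (n=14): Σ = 8897, mean = 8897/14 = 635.500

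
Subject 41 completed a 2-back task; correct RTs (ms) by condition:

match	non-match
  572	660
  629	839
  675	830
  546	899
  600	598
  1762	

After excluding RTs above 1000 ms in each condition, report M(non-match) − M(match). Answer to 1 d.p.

match: exclude 1762
M(match) = 3022/5 = 604.400
M(non-match) = 3826/5 = 765.200
Difference = 765.200 − 604.400 = 160.800 ms

160.8 ms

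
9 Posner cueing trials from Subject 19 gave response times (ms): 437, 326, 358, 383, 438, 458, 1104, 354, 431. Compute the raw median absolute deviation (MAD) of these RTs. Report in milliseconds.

48 ms

Sorted: 326, 354, 358, 383, 431, 437, 438, 458, 1104 → median = 431
|x − 431|: 6, 105, 73, 48, 7, 27, 673, 77, 0
Sorted deviations: 0, 6, 7, 27, 48, 73, 77, 105, 673 → MAD = 48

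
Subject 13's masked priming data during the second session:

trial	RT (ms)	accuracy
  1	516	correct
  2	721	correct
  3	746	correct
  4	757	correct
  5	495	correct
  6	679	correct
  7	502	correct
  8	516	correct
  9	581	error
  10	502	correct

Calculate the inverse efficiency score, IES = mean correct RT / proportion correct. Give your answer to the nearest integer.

671 ms

Correct trials (n=9): 516, 721, 746, 757, 495, 679, 502, 516, 502
Mean correct RT = 5434/9 = 603.7778 ms
Proportion correct = 9/10
IES = 603.7778 / (9/10) = 670.864 ms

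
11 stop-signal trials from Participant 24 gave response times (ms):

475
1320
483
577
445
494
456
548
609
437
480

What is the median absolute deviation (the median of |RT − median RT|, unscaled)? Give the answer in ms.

Sorted: 437, 445, 456, 475, 480, 483, 494, 548, 577, 609, 1320 → median = 483
|x − 483|: 8, 837, 0, 94, 38, 11, 27, 65, 126, 46, 3
Sorted deviations: 0, 3, 8, 11, 27, 38, 46, 65, 94, 126, 837 → MAD = 38

38 ms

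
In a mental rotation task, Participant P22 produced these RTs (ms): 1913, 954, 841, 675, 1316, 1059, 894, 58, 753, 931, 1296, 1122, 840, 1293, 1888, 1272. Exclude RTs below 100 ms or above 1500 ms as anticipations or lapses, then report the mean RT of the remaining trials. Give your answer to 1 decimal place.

1018.9 ms

Excluded: 58, 1888, 1913
Retained (n=13): Σ = 13246
Mean = 13246/13 = 1018.9231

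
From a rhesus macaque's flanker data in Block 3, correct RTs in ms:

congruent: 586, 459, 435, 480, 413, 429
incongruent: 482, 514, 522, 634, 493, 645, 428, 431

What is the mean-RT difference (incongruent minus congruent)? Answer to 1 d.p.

M(congruent) = 2802/6 = 467.000
M(incongruent) = 4149/8 = 518.625
Difference = 518.625 − 467.000 = 51.625 ms

51.6 ms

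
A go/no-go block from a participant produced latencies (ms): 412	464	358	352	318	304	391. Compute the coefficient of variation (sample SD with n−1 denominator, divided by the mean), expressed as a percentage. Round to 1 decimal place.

n = 7, Σ = 2599, M = 371.2857
Σ(x−M)² = 18557.429; s = √(18557.429/6) = 55.6139
CV = 55.6139 / 371.2857 = 0.14979 = 14.979%

15.0%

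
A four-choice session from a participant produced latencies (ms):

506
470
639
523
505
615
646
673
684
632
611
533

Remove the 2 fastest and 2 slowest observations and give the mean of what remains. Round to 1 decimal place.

Sorted: 470, 505, 506, 523, 533, 611, 615, 632, 639, 646, 673, 684
Drop lowest 2 (470, 505) and highest 2 (673, 684)
Remaining (n=8): Σ = 4705, mean = 4705/8 = 588.125

588.1 ms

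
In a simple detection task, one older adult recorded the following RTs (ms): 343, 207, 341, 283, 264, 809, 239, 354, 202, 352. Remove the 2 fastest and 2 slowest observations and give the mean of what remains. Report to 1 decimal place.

303.7 ms

Sorted: 202, 207, 239, 264, 283, 341, 343, 352, 354, 809
Drop lowest 2 (202, 207) and highest 2 (354, 809)
Remaining (n=6): Σ = 1822, mean = 1822/6 = 303.667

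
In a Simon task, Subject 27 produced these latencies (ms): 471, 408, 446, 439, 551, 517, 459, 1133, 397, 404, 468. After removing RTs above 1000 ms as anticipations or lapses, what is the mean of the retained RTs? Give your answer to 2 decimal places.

Excluded: 1133
Retained (n=10): Σ = 4560
Mean = 4560/10 = 456.0000

456.00 ms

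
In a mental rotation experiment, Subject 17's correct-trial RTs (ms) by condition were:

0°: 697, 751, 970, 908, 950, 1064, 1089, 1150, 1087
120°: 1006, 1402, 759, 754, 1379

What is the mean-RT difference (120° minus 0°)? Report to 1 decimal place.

M(0°) = 8666/9 = 962.889
M(120°) = 5300/5 = 1060.000
Difference = 1060.000 − 962.889 = 97.111 ms

97.1 ms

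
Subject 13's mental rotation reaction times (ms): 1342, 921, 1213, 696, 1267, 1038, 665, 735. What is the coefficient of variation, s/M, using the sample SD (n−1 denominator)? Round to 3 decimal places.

0.275

n = 8, Σ = 7877, M = 984.6250
Σ(x−M)² = 514281.875; s = √(514281.875/7) = 271.0514
CV = 271.0514 / 984.6250 = 0.27528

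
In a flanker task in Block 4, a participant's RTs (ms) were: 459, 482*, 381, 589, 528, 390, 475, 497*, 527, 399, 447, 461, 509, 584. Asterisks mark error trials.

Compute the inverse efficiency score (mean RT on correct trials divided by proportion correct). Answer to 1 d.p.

Correct trials (n=12): 459, 381, 589, 528, 390, 475, 527, 399, 447, 461, 509, 584
Mean correct RT = 5749/12 = 479.0833 ms
Proportion correct = 12/14
IES = 479.0833 / (12/14) = 558.931 ms

558.9 ms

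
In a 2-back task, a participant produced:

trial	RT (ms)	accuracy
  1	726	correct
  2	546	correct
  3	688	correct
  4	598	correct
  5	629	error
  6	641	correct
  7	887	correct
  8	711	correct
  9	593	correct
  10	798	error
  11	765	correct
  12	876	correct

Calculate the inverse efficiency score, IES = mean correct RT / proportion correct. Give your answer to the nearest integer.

Correct trials (n=10): 726, 546, 688, 598, 641, 887, 711, 593, 765, 876
Mean correct RT = 7031/10 = 703.1000 ms
Proportion correct = 10/12
IES = 703.1000 / (10/12) = 843.720 ms

844 ms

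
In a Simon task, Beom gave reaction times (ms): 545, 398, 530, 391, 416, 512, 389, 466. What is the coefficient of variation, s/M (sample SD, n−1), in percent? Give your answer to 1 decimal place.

14.4%

n = 8, Σ = 3647, M = 455.8750
Σ(x−M)² = 30310.875; s = √(30310.875/7) = 65.8037
CV = 65.8037 / 455.8750 = 0.14435 = 14.435%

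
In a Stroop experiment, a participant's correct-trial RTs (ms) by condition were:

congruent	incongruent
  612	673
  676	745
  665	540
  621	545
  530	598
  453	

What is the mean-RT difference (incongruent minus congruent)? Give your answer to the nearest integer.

27 ms

M(congruent) = 3557/6 = 592.833
M(incongruent) = 3101/5 = 620.200
Difference = 620.200 − 592.833 = 27.367 ms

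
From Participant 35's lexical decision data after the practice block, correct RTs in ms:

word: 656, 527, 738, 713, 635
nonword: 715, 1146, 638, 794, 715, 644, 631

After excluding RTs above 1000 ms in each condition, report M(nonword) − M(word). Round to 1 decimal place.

35.7 ms

nonword: exclude 1146
M(word) = 3269/5 = 653.800
M(nonword) = 4137/6 = 689.500
Difference = 689.500 − 653.800 = 35.700 ms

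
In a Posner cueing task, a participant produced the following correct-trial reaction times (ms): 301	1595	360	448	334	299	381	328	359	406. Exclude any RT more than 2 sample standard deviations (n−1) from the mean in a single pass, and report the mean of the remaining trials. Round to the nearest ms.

357 ms

n = 10, ΣRT = 4811, M = 481.100
Σ(x−M)² = 1397776.90; s = √(1397776.90/9) = 394.092
Cutoffs: 481.100 ± 2·394.092 → [-307.1, 1269.3]
Outside: 1595 → excluded.
Retained (n=9): Σ = 3216, mean = 3216/9 = 357.333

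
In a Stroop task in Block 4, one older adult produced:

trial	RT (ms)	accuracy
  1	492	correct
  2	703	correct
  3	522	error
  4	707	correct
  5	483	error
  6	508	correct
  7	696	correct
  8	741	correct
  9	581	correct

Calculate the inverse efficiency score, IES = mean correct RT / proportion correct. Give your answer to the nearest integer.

Correct trials (n=7): 492, 703, 707, 508, 696, 741, 581
Mean correct RT = 4428/7 = 632.5714 ms
Proportion correct = 7/9
IES = 632.5714 / (7/9) = 813.306 ms

813 ms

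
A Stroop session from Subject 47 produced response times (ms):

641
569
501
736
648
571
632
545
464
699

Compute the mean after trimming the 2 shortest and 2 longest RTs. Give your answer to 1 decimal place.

Sorted: 464, 501, 545, 569, 571, 632, 641, 648, 699, 736
Drop lowest 2 (464, 501) and highest 2 (699, 736)
Remaining (n=6): Σ = 3606, mean = 3606/6 = 601.000

601.0 ms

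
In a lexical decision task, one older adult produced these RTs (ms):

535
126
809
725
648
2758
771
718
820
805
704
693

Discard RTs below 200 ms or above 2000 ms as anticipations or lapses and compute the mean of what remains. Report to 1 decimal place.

Excluded: 126, 2758
Retained (n=10): Σ = 7228
Mean = 7228/10 = 722.8000

722.8 ms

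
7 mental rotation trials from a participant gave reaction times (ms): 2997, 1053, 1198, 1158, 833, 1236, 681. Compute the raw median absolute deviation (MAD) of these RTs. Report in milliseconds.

Sorted: 681, 833, 1053, 1158, 1198, 1236, 2997 → median = 1158
|x − 1158|: 1839, 105, 40, 0, 325, 78, 477
Sorted deviations: 0, 40, 78, 105, 325, 477, 1839 → MAD = 105

105 ms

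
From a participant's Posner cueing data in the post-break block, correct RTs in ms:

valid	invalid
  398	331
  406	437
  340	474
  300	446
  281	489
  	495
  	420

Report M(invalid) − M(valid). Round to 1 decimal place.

96.7 ms

M(valid) = 1725/5 = 345.000
M(invalid) = 3092/7 = 441.714
Difference = 441.714 − 345.000 = 96.714 ms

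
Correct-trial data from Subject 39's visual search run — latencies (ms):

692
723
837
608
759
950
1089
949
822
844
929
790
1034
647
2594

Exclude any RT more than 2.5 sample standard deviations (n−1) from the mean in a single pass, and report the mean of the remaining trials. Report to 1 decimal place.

n = 15, ΣRT = 14267, M = 951.133
Σ(x−M)² = 3158871.73; s = √(3158871.73/14) = 475.009
Cutoffs: 951.133 ± 2.5·475.009 → [-236.4, 2138.7]
Outside: 2594 → excluded.
Retained (n=14): Σ = 11673, mean = 11673/14 = 833.786

833.8 ms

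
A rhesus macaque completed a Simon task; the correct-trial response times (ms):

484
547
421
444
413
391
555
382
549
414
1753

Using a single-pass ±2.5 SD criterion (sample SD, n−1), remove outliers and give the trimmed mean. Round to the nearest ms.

n = 11, ΣRT = 6353, M = 577.545
Σ(x−M)² = 1561900.73; s = √(1561900.73/10) = 395.209
Cutoffs: 577.545 ± 2.5·395.209 → [-410.5, 1565.6]
Outside: 1753 → excluded.
Retained (n=10): Σ = 4600, mean = 4600/10 = 460.000

460 ms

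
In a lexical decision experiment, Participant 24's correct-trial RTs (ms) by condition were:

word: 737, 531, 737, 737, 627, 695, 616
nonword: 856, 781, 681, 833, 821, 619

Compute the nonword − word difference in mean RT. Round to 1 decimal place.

M(word) = 4680/7 = 668.571
M(nonword) = 4591/6 = 765.167
Difference = 765.167 − 668.571 = 96.595 ms

96.6 ms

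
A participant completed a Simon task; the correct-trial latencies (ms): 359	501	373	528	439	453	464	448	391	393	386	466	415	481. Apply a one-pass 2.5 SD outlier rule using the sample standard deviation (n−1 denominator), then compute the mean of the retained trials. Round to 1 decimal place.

n = 14, ΣRT = 6097, M = 435.500
Σ(x−M)² = 33549.50; s = √(33549.50/13) = 50.801
Cutoffs: 435.500 ± 2.5·50.801 → [308.5, 562.5]
No RTs fall outside the cutoffs; all 14 retained. Mean = 6097/14 = 435.500

435.5 ms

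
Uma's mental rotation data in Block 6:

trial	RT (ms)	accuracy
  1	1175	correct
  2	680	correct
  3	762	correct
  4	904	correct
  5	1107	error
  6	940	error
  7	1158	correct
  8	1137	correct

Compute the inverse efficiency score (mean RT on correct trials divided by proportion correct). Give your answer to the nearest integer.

Correct trials (n=6): 1175, 680, 762, 904, 1158, 1137
Mean correct RT = 5816/6 = 969.3333 ms
Proportion correct = 6/8
IES = 969.3333 / (6/8) = 1292.444 ms

1292 ms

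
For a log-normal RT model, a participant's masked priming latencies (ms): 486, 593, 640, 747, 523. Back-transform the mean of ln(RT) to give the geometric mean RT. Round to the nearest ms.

ln(RT): 6.1862, 6.3852, 6.4615, 6.6161, 6.2596
Mean ln(RT) = 31.9085/5 = 6.38170
Geometric mean = exp(6.38170) = 590.93 ms

591 ms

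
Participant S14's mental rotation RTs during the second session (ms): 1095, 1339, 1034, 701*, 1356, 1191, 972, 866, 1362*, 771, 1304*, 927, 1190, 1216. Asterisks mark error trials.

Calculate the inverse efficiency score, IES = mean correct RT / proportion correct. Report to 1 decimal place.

Correct trials (n=11): 1095, 1339, 1034, 1356, 1191, 972, 866, 771, 927, 1190, 1216
Mean correct RT = 11957/11 = 1087.0000 ms
Proportion correct = 11/14
IES = 1087.0000 / (11/14) = 1383.455 ms

1383.5 ms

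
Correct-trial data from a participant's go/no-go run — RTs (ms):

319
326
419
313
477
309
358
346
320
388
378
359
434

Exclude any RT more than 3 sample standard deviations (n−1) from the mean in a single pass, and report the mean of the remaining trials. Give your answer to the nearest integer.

n = 13, ΣRT = 4746, M = 365.077
Σ(x−M)² = 32866.92; s = √(32866.92/12) = 52.335
Cutoffs: 365.077 ± 3·52.335 → [208.1, 522.1]
No RTs fall outside the cutoffs; all 13 retained. Mean = 4746/13 = 365.077

365 ms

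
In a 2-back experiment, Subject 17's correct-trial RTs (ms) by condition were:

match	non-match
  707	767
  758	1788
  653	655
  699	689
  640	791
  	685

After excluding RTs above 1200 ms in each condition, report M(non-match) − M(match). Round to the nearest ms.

26 ms

non-match: exclude 1788
M(match) = 3457/5 = 691.400
M(non-match) = 3587/5 = 717.400
Difference = 717.400 − 691.400 = 26.000 ms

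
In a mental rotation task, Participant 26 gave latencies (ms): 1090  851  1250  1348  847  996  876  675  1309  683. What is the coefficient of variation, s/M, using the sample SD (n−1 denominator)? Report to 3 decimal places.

0.250

n = 10, Σ = 9925, M = 992.5000
Σ(x−M)² = 553738.500; s = √(553738.500/9) = 248.0454
CV = 248.0454 / 992.5000 = 0.24992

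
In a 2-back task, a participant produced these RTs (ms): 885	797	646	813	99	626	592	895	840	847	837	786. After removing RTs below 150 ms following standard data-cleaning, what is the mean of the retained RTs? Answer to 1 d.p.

778.5 ms

Excluded: 99
Retained (n=11): Σ = 8564
Mean = 8564/11 = 778.5455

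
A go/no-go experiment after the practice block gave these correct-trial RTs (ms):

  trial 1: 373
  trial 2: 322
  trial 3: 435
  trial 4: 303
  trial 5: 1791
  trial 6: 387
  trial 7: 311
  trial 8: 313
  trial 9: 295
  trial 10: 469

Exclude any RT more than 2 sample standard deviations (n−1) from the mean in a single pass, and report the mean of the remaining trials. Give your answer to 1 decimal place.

n = 10, ΣRT = 4999, M = 499.900
Σ(x−M)² = 1883972.90; s = √(1883972.90/9) = 457.526
Cutoffs: 499.900 ± 2·457.526 → [-415.2, 1415.0]
Outside: 1791 → excluded.
Retained (n=9): Σ = 3208, mean = 3208/9 = 356.444

356.4 ms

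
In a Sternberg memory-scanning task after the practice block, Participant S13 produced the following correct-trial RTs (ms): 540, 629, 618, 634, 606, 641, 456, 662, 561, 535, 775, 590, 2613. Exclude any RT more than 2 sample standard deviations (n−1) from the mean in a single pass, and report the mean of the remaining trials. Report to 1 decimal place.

603.9 ms

n = 13, ΣRT = 9860, M = 758.462
Σ(x−M)² = 3794427.23; s = √(3794427.23/12) = 562.319
Cutoffs: 758.462 ± 2·562.319 → [-366.2, 1883.1]
Outside: 2613 → excluded.
Retained (n=12): Σ = 7247, mean = 7247/12 = 603.917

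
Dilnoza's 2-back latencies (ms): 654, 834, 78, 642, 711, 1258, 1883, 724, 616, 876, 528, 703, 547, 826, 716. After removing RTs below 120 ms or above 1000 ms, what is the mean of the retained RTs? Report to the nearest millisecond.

698 ms

Excluded: 78, 1258, 1883
Retained (n=12): Σ = 8377
Mean = 8377/12 = 698.0833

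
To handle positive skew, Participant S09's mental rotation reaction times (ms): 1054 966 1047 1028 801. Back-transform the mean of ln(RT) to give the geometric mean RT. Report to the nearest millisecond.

ln(RT): 6.9603, 6.8732, 6.9537, 6.9354, 6.6859
Mean ln(RT) = 34.4084/5 = 6.88169
Geometric mean = exp(6.88169) = 974.27 ms

974 ms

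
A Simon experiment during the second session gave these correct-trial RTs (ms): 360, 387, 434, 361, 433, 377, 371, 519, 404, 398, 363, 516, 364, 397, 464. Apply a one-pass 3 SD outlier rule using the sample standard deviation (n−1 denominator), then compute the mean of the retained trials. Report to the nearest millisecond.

n = 15, ΣRT = 6148, M = 409.867
Σ(x−M)² = 39851.73; s = √(39851.73/14) = 53.353
Cutoffs: 409.867 ± 3·53.353 → [249.8, 569.9]
No RTs fall outside the cutoffs; all 15 retained. Mean = 6148/15 = 409.867

410 ms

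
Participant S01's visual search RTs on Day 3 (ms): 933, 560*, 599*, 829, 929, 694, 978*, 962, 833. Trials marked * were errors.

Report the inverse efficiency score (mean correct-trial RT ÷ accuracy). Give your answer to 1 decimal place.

Correct trials (n=6): 933, 829, 929, 694, 962, 833
Mean correct RT = 5180/6 = 863.3333 ms
Proportion correct = 6/9
IES = 863.3333 / (6/9) = 1295.000 ms

1295.0 ms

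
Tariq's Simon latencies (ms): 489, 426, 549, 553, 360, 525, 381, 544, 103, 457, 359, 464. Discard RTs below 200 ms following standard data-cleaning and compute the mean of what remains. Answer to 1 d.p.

464.3 ms

Excluded: 103
Retained (n=11): Σ = 5107
Mean = 5107/11 = 464.2727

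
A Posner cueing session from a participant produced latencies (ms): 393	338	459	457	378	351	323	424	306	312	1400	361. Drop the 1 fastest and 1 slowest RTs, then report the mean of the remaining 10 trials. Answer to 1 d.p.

379.6 ms

Sorted: 306, 312, 323, 338, 351, 361, 378, 393, 424, 457, 459, 1400
Drop lowest 1 (306) and highest 1 (1400)
Remaining (n=10): Σ = 3796, mean = 3796/10 = 379.600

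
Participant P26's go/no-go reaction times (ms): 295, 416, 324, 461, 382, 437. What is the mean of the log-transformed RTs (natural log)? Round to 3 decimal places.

ln(RT): 5.6870, 6.0307, 5.7807, 6.1334, 5.9454, 6.0799
Σ ln(RT) = 35.6572
Mean = 35.6572/6 = 5.94286

5.943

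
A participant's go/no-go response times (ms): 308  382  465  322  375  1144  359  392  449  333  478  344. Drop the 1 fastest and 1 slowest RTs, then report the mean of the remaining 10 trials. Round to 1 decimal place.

Sorted: 308, 322, 333, 344, 359, 375, 382, 392, 449, 465, 478, 1144
Drop lowest 1 (308) and highest 1 (1144)
Remaining (n=10): Σ = 3899, mean = 3899/10 = 389.900

389.9 ms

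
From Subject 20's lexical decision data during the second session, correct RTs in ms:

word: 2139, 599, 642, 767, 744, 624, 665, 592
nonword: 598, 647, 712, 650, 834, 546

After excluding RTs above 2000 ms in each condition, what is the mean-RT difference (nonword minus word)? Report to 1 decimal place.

word: exclude 2139
M(word) = 4633/7 = 661.857
M(nonword) = 3987/6 = 664.500
Difference = 664.500 − 661.857 = 2.643 ms

2.6 ms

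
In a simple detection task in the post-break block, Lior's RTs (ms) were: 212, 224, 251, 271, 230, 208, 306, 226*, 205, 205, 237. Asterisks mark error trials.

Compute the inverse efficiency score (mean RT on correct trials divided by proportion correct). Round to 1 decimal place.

Correct trials (n=10): 212, 224, 251, 271, 230, 208, 306, 205, 205, 237
Mean correct RT = 2349/10 = 234.9000 ms
Proportion correct = 10/11
IES = 234.9000 / (10/11) = 258.390 ms

258.4 ms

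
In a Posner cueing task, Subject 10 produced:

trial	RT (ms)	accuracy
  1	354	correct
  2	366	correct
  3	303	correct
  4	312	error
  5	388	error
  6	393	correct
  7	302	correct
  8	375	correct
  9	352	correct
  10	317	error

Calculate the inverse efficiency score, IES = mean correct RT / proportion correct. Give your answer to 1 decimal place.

Correct trials (n=7): 354, 366, 303, 393, 302, 375, 352
Mean correct RT = 2445/7 = 349.2857 ms
Proportion correct = 7/10
IES = 349.2857 / (7/10) = 498.980 ms

499.0 ms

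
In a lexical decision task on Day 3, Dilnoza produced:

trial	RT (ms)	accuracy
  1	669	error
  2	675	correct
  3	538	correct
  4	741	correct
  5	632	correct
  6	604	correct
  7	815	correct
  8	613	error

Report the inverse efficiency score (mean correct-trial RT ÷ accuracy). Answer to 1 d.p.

Correct trials (n=6): 675, 538, 741, 632, 604, 815
Mean correct RT = 4005/6 = 667.5000 ms
Proportion correct = 6/8
IES = 667.5000 / (6/8) = 890.000 ms

890.0 ms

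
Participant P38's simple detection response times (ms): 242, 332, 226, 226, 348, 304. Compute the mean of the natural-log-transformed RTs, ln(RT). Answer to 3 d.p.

5.617

ln(RT): 5.4889, 5.8051, 5.4205, 5.4205, 5.8522, 5.7170
Σ ln(RT) = 33.7044
Mean = 33.7044/6 = 5.61740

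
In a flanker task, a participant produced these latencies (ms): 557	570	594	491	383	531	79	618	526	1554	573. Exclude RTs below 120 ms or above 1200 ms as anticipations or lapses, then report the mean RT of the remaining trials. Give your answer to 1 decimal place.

538.1 ms

Excluded: 79, 1554
Retained (n=9): Σ = 4843
Mean = 4843/9 = 538.1111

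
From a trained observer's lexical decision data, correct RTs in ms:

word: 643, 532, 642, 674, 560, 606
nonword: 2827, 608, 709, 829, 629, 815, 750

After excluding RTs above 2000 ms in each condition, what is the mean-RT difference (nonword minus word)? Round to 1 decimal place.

113.8 ms

nonword: exclude 2827
M(word) = 3657/6 = 609.500
M(nonword) = 4340/6 = 723.333
Difference = 723.333 − 609.500 = 113.833 ms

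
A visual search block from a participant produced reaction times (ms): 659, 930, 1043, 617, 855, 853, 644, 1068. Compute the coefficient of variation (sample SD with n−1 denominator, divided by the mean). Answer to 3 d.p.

n = 8, Σ = 6669, M = 833.6250
Σ(x−M)² = 222267.875; s = √(222267.875/7) = 178.1925
CV = 178.1925 / 833.6250 = 0.21376

0.214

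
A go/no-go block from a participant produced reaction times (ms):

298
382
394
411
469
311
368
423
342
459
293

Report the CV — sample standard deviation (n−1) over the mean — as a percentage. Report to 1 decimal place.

n = 11, Σ = 4150, M = 377.2727
Σ(x−M)² = 37732.182; s = √(37732.182/10) = 61.4265
CV = 61.4265 / 377.2727 = 0.16282 = 16.282%

16.3%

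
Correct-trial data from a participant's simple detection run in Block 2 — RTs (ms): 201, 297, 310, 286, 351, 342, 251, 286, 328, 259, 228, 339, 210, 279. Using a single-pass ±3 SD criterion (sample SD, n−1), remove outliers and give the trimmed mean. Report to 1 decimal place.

n = 14, ΣRT = 3967, M = 283.357
Σ(x−M)² = 30901.21; s = √(30901.21/13) = 48.755
Cutoffs: 283.357 ± 3·48.755 → [137.1, 429.6]
No RTs fall outside the cutoffs; all 14 retained. Mean = 3967/14 = 283.357

283.4 ms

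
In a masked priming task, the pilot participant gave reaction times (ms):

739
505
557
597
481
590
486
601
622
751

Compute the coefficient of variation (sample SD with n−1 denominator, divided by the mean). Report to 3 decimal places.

n = 10, Σ = 5929, M = 592.9000
Σ(x−M)² = 80242.900; s = √(80242.900/9) = 94.4239
CV = 94.4239 / 592.9000 = 0.15926

0.159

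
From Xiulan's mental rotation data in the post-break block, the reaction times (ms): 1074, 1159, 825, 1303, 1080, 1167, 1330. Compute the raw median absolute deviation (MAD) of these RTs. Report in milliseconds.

Sorted: 825, 1074, 1080, 1159, 1167, 1303, 1330 → median = 1159
|x − 1159|: 85, 0, 334, 144, 79, 8, 171
Sorted deviations: 0, 8, 79, 85, 144, 171, 334 → MAD = 85

85 ms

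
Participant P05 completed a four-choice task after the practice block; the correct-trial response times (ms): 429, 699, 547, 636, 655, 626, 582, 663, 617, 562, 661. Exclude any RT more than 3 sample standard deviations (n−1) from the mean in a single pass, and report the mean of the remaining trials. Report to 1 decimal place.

n = 11, ΣRT = 6677, M = 607.000
Σ(x−M)² = 56056.00; s = √(56056.00/10) = 74.871
Cutoffs: 607.000 ± 3·74.871 → [382.4, 831.6]
No RTs fall outside the cutoffs; all 11 retained. Mean = 6677/11 = 607.000

607.0 ms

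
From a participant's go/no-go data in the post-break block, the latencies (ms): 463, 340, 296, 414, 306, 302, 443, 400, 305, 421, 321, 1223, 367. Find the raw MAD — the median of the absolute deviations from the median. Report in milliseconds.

Sorted: 296, 302, 305, 306, 321, 340, 367, 400, 414, 421, 443, 463, 1223 → median = 367
|x − 367|: 96, 27, 71, 47, 61, 65, 76, 33, 62, 54, 46, 856, 0
Sorted deviations: 0, 27, 33, 46, 47, 54, 61, 62, 65, 71, 76, 96, 856 → MAD = 61

61 ms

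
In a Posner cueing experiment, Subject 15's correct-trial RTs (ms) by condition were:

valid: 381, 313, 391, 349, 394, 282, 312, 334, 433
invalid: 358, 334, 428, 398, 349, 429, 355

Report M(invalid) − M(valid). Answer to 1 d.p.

24.4 ms

M(valid) = 3189/9 = 354.333
M(invalid) = 2651/7 = 378.714
Difference = 378.714 − 354.333 = 24.381 ms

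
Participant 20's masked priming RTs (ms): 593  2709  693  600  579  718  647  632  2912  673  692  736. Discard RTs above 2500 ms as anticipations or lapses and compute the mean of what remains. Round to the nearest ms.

Excluded: 2709, 2912
Retained (n=10): Σ = 6563
Mean = 6563/10 = 656.3000

656 ms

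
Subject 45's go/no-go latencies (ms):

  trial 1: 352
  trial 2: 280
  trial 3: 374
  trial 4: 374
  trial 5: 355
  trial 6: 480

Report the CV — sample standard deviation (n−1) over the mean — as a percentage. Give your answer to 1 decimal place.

n = 6, Σ = 2215, M = 369.1667
Σ(x−M)² = 20776.833; s = √(20776.833/5) = 64.4621
CV = 64.4621 / 369.1667 = 0.17462 = 17.462%

17.5%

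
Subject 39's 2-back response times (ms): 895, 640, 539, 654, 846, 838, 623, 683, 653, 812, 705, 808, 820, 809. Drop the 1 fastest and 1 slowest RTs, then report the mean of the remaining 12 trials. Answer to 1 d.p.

740.9 ms

Sorted: 539, 623, 640, 653, 654, 683, 705, 808, 809, 812, 820, 838, 846, 895
Drop lowest 1 (539) and highest 1 (895)
Remaining (n=12): Σ = 8891, mean = 8891/12 = 740.917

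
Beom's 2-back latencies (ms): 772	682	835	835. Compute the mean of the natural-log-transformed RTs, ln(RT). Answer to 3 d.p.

6.657

ln(RT): 6.6490, 6.5250, 6.7274, 6.7274
Σ ln(RT) = 26.6289
Mean = 26.6289/4 = 6.65722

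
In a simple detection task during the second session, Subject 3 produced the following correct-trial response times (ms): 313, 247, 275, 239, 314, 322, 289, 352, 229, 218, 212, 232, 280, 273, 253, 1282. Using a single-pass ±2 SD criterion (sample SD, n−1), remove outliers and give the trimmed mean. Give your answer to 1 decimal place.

269.9 ms

n = 16, ΣRT = 5330, M = 333.125
Σ(x−M)² = 985067.75; s = √(985067.75/15) = 256.264
Cutoffs: 333.125 ± 2·256.264 → [-179.4, 845.7]
Outside: 1282 → excluded.
Retained (n=15): Σ = 4048, mean = 4048/15 = 269.867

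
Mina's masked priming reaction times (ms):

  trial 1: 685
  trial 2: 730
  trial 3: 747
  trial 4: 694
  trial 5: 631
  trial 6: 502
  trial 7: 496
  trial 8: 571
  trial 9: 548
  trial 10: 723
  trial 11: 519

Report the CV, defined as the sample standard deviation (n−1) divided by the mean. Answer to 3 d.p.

n = 11, Σ = 6846, M = 622.3636
Σ(x−M)² = 95684.545; s = √(95684.545/10) = 97.8185
CV = 97.8185 / 622.3636 = 0.15717

0.157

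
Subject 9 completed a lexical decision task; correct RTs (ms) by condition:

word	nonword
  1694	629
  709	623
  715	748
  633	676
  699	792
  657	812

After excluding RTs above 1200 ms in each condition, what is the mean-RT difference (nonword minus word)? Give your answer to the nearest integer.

word: exclude 1694
M(word) = 3413/5 = 682.600
M(nonword) = 4280/6 = 713.333
Difference = 713.333 − 682.600 = 30.733 ms

31 ms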